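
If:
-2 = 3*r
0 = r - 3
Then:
No Solution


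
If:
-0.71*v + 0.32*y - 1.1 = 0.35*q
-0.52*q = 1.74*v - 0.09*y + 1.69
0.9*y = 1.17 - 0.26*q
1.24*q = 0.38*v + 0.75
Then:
No Solution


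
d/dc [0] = 0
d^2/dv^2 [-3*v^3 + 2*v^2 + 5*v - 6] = 4 - 18*v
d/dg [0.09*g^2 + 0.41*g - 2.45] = 0.18*g + 0.41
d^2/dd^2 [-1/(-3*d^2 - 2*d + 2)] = 2*(-9*d^2 - 6*d + 4*(3*d + 1)^2 + 6)/(3*d^2 + 2*d - 2)^3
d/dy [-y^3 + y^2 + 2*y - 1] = -3*y^2 + 2*y + 2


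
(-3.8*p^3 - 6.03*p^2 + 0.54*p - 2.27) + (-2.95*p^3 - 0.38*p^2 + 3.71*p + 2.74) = -6.75*p^3 - 6.41*p^2 + 4.25*p + 0.47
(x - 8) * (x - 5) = x^2 - 13*x + 40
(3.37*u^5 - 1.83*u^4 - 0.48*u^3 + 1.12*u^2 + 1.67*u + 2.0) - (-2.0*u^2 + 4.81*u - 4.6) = 3.37*u^5 - 1.83*u^4 - 0.48*u^3 + 3.12*u^2 - 3.14*u + 6.6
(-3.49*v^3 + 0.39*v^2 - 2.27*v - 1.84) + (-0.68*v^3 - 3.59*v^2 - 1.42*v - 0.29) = -4.17*v^3 - 3.2*v^2 - 3.69*v - 2.13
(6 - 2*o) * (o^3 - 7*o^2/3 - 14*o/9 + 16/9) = -2*o^4 + 32*o^3/3 - 98*o^2/9 - 116*o/9 + 32/3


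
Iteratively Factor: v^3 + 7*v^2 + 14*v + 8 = (v + 4)*(v^2 + 3*v + 2) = (v + 2)*(v + 4)*(v + 1)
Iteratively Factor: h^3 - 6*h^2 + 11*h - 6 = (h - 3)*(h^2 - 3*h + 2) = (h - 3)*(h - 2)*(h - 1)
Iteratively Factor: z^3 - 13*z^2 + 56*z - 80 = (z - 5)*(z^2 - 8*z + 16) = (z - 5)*(z - 4)*(z - 4)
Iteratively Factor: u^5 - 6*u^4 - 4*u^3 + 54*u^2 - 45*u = (u - 5)*(u^4 - u^3 - 9*u^2 + 9*u) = (u - 5)*(u - 1)*(u^3 - 9*u) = (u - 5)*(u - 1)*(u + 3)*(u^2 - 3*u) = u*(u - 5)*(u - 1)*(u + 3)*(u - 3)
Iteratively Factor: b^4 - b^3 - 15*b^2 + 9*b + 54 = (b - 3)*(b^3 + 2*b^2 - 9*b - 18) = (b - 3)*(b + 2)*(b^2 - 9) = (b - 3)^2*(b + 2)*(b + 3)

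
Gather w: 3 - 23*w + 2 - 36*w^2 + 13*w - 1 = -36*w^2 - 10*w + 4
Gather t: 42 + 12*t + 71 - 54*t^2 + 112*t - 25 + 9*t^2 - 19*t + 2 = -45*t^2 + 105*t + 90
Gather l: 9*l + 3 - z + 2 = 9*l - z + 5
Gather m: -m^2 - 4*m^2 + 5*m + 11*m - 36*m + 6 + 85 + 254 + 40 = -5*m^2 - 20*m + 385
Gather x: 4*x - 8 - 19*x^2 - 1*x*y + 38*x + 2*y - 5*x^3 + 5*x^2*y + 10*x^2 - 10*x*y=-5*x^3 + x^2*(5*y - 9) + x*(42 - 11*y) + 2*y - 8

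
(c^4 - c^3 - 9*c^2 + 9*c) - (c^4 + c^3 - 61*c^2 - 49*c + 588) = -2*c^3 + 52*c^2 + 58*c - 588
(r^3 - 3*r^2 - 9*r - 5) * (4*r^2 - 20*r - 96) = 4*r^5 - 32*r^4 - 72*r^3 + 448*r^2 + 964*r + 480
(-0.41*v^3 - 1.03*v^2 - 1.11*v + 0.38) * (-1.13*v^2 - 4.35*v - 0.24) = 0.4633*v^5 + 2.9474*v^4 + 5.8332*v^3 + 4.6463*v^2 - 1.3866*v - 0.0912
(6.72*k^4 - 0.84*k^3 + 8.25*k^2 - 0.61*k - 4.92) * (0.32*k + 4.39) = 2.1504*k^5 + 29.232*k^4 - 1.0476*k^3 + 36.0223*k^2 - 4.2523*k - 21.5988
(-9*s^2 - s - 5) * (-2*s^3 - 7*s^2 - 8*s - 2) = 18*s^5 + 65*s^4 + 89*s^3 + 61*s^2 + 42*s + 10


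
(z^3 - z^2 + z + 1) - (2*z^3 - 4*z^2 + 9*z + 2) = -z^3 + 3*z^2 - 8*z - 1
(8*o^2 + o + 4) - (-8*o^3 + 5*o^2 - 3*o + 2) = 8*o^3 + 3*o^2 + 4*o + 2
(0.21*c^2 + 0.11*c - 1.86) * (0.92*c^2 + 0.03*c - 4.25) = 0.1932*c^4 + 0.1075*c^3 - 2.6004*c^2 - 0.5233*c + 7.905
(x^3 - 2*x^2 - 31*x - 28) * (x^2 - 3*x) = x^5 - 5*x^4 - 25*x^3 + 65*x^2 + 84*x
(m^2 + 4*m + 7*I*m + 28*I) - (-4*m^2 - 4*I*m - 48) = 5*m^2 + 4*m + 11*I*m + 48 + 28*I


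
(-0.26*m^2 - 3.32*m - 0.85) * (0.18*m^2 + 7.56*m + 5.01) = -0.0468*m^4 - 2.5632*m^3 - 26.5548*m^2 - 23.0592*m - 4.2585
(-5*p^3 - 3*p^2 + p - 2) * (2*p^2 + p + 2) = -10*p^5 - 11*p^4 - 11*p^3 - 9*p^2 - 4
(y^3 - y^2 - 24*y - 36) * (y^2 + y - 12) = y^5 - 37*y^3 - 48*y^2 + 252*y + 432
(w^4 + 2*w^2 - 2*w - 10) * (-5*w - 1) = -5*w^5 - w^4 - 10*w^3 + 8*w^2 + 52*w + 10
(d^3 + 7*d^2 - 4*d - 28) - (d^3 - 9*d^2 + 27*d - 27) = 16*d^2 - 31*d - 1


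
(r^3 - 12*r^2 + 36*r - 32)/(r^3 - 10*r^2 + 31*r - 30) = (r^2 - 10*r + 16)/(r^2 - 8*r + 15)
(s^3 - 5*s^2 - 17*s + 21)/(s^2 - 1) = (s^2 - 4*s - 21)/(s + 1)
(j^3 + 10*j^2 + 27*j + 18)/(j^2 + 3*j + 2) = (j^2 + 9*j + 18)/(j + 2)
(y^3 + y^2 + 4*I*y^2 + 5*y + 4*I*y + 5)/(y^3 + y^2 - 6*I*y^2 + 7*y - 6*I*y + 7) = (y^2 + 4*I*y + 5)/(y^2 - 6*I*y + 7)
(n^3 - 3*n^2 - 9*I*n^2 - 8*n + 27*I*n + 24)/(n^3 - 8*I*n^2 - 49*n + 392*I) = (n^2 - n*(3 + I) + 3*I)/(n^2 - 49)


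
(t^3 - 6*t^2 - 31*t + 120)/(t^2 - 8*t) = t + 2 - 15/t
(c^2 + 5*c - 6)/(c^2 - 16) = (c^2 + 5*c - 6)/(c^2 - 16)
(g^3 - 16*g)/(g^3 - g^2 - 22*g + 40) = g*(g + 4)/(g^2 + 3*g - 10)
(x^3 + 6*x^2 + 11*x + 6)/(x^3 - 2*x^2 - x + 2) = (x^2 + 5*x + 6)/(x^2 - 3*x + 2)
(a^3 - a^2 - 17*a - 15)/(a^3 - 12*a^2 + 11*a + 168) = (a^2 - 4*a - 5)/(a^2 - 15*a + 56)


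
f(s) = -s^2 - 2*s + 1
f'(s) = -2*s - 2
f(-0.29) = 1.50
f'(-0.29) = -1.42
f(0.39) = 0.07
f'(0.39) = -2.78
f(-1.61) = 1.63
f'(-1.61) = 1.22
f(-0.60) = 1.84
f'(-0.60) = -0.80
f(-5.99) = -22.90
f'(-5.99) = 9.98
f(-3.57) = -4.60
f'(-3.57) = 5.14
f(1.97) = -6.82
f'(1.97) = -5.94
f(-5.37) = -17.10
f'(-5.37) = 8.74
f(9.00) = -98.00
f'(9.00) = -20.00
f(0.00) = 1.00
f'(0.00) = -2.00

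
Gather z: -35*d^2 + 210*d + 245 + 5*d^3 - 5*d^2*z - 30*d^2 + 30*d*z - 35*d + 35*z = 5*d^3 - 65*d^2 + 175*d + z*(-5*d^2 + 30*d + 35) + 245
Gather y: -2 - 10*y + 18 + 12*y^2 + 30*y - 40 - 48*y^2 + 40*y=-36*y^2 + 60*y - 24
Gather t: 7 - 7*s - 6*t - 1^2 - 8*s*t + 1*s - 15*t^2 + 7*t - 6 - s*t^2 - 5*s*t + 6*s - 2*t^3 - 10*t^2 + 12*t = -2*t^3 + t^2*(-s - 25) + t*(13 - 13*s)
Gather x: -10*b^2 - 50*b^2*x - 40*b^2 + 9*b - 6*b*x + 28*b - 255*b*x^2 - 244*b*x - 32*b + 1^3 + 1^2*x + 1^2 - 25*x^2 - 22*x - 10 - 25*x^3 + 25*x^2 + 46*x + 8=-50*b^2 - 255*b*x^2 + 5*b - 25*x^3 + x*(-50*b^2 - 250*b + 25)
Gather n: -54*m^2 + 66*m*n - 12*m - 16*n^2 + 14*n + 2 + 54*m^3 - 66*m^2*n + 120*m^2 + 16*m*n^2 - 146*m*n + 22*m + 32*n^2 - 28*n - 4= 54*m^3 + 66*m^2 + 10*m + n^2*(16*m + 16) + n*(-66*m^2 - 80*m - 14) - 2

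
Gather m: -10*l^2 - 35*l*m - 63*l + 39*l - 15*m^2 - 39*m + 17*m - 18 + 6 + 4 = -10*l^2 - 24*l - 15*m^2 + m*(-35*l - 22) - 8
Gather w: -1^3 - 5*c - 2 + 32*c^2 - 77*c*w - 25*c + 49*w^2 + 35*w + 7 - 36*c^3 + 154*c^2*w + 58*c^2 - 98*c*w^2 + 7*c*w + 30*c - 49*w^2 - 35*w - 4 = -36*c^3 + 90*c^2 - 98*c*w^2 + w*(154*c^2 - 70*c)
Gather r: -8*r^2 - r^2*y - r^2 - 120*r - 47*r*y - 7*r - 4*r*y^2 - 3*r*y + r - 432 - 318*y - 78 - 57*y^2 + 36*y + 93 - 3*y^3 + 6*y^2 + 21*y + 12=r^2*(-y - 9) + r*(-4*y^2 - 50*y - 126) - 3*y^3 - 51*y^2 - 261*y - 405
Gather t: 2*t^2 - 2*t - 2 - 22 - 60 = 2*t^2 - 2*t - 84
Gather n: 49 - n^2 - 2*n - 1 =-n^2 - 2*n + 48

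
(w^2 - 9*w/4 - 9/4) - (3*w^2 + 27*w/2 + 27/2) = -2*w^2 - 63*w/4 - 63/4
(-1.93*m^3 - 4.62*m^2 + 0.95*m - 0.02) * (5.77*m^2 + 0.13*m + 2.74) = -11.1361*m^5 - 26.9083*m^4 - 0.407300000000001*m^3 - 12.6507*m^2 + 2.6004*m - 0.0548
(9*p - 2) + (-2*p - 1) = 7*p - 3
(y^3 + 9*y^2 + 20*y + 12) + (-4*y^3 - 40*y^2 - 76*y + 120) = -3*y^3 - 31*y^2 - 56*y + 132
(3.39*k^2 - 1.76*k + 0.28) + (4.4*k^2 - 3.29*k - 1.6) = 7.79*k^2 - 5.05*k - 1.32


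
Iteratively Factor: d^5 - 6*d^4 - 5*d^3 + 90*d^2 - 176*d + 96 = (d - 3)*(d^4 - 3*d^3 - 14*d^2 + 48*d - 32) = (d - 4)*(d - 3)*(d^3 + d^2 - 10*d + 8) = (d - 4)*(d - 3)*(d + 4)*(d^2 - 3*d + 2) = (d - 4)*(d - 3)*(d - 1)*(d + 4)*(d - 2)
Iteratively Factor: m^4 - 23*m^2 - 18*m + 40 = (m - 5)*(m^3 + 5*m^2 + 2*m - 8) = (m - 5)*(m - 1)*(m^2 + 6*m + 8) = (m - 5)*(m - 1)*(m + 2)*(m + 4)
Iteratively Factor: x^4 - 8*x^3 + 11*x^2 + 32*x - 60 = (x - 5)*(x^3 - 3*x^2 - 4*x + 12) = (x - 5)*(x - 2)*(x^2 - x - 6) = (x - 5)*(x - 2)*(x + 2)*(x - 3)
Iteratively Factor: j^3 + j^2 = (j + 1)*(j^2) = j*(j + 1)*(j)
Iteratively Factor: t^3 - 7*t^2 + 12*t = (t - 3)*(t^2 - 4*t) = t*(t - 3)*(t - 4)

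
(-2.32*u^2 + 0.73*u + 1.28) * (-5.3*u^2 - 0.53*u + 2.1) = 12.296*u^4 - 2.6394*u^3 - 12.0429*u^2 + 0.8546*u + 2.688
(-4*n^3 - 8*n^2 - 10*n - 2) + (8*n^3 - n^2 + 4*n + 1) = 4*n^3 - 9*n^2 - 6*n - 1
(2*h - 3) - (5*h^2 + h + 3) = -5*h^2 + h - 6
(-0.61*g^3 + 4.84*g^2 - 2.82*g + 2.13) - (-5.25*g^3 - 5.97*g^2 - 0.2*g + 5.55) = 4.64*g^3 + 10.81*g^2 - 2.62*g - 3.42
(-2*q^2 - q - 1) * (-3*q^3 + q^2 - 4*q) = 6*q^5 + q^4 + 10*q^3 + 3*q^2 + 4*q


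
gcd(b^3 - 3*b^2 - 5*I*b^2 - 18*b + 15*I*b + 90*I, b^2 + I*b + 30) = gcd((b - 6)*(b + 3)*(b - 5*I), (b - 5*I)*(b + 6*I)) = b - 5*I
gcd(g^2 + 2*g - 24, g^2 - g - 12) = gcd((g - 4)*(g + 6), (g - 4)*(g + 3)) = g - 4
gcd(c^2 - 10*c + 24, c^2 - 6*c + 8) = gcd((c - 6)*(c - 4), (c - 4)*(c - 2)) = c - 4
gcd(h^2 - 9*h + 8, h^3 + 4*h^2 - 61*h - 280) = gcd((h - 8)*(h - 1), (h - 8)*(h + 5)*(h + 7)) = h - 8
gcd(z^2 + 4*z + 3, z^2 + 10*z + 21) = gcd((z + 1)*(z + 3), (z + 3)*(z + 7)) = z + 3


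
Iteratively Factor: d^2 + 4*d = (d + 4)*(d)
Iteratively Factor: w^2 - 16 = (w + 4)*(w - 4)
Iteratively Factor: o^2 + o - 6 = (o - 2)*(o + 3)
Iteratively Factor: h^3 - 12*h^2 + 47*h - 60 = (h - 5)*(h^2 - 7*h + 12) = (h - 5)*(h - 3)*(h - 4)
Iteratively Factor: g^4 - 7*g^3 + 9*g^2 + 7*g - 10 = (g - 5)*(g^3 - 2*g^2 - g + 2) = (g - 5)*(g + 1)*(g^2 - 3*g + 2) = (g - 5)*(g - 1)*(g + 1)*(g - 2)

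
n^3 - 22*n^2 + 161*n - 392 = (n - 8)*(n - 7)^2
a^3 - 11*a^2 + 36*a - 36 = (a - 6)*(a - 3)*(a - 2)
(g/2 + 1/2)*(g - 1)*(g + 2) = g^3/2 + g^2 - g/2 - 1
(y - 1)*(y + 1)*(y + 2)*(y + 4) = y^4 + 6*y^3 + 7*y^2 - 6*y - 8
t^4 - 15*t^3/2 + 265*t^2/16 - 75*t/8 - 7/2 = (t - 4)*(t - 2)*(t - 7/4)*(t + 1/4)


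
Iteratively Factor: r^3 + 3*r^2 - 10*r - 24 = (r + 4)*(r^2 - r - 6) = (r - 3)*(r + 4)*(r + 2)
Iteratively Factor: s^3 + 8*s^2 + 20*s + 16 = (s + 2)*(s^2 + 6*s + 8) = (s + 2)^2*(s + 4)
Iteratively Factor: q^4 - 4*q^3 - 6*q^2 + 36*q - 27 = (q - 1)*(q^3 - 3*q^2 - 9*q + 27) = (q - 1)*(q + 3)*(q^2 - 6*q + 9) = (q - 3)*(q - 1)*(q + 3)*(q - 3)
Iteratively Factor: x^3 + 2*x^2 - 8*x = (x - 2)*(x^2 + 4*x) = x*(x - 2)*(x + 4)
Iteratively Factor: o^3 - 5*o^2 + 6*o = (o - 2)*(o^2 - 3*o) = (o - 3)*(o - 2)*(o)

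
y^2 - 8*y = y*(y - 8)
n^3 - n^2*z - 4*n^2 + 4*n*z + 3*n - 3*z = (n - 3)*(n - 1)*(n - z)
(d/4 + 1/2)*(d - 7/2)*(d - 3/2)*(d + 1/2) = d^4/4 - 5*d^3/8 - 25*d^2/16 + 65*d/32 + 21/16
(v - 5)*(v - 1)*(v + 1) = v^3 - 5*v^2 - v + 5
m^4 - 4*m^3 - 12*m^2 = m^2*(m - 6)*(m + 2)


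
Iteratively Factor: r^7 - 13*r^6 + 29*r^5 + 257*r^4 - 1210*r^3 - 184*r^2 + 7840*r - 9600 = (r - 5)*(r^6 - 8*r^5 - 11*r^4 + 202*r^3 - 200*r^2 - 1184*r + 1920) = (r - 5)*(r - 4)*(r^5 - 4*r^4 - 27*r^3 + 94*r^2 + 176*r - 480) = (r - 5)*(r - 4)^2*(r^4 - 27*r^2 - 14*r + 120) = (r - 5)*(r - 4)^2*(r + 3)*(r^3 - 3*r^2 - 18*r + 40) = (r - 5)*(r - 4)^2*(r + 3)*(r + 4)*(r^2 - 7*r + 10) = (r - 5)*(r - 4)^2*(r - 2)*(r + 3)*(r + 4)*(r - 5)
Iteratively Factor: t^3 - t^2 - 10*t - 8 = (t + 2)*(t^2 - 3*t - 4) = (t - 4)*(t + 2)*(t + 1)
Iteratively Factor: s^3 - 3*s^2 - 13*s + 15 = (s + 3)*(s^2 - 6*s + 5) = (s - 1)*(s + 3)*(s - 5)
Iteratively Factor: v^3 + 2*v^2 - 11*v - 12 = (v + 1)*(v^2 + v - 12) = (v + 1)*(v + 4)*(v - 3)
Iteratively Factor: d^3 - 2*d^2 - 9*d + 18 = (d - 2)*(d^2 - 9) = (d - 2)*(d + 3)*(d - 3)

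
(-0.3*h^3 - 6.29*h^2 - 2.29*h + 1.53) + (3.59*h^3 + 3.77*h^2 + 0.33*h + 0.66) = 3.29*h^3 - 2.52*h^2 - 1.96*h + 2.19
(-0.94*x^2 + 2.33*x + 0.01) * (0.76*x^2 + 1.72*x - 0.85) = -0.7144*x^4 + 0.154*x^3 + 4.8142*x^2 - 1.9633*x - 0.0085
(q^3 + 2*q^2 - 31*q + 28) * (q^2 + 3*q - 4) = q^5 + 5*q^4 - 29*q^3 - 73*q^2 + 208*q - 112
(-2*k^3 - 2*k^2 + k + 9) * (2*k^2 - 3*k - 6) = -4*k^5 + 2*k^4 + 20*k^3 + 27*k^2 - 33*k - 54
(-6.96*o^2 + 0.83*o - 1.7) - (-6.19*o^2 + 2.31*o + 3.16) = -0.77*o^2 - 1.48*o - 4.86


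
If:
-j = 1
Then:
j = -1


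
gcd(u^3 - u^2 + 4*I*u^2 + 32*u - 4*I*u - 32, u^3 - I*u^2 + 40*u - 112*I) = u - 4*I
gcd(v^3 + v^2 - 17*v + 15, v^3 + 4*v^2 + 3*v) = 1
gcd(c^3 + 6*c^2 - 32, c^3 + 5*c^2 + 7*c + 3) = 1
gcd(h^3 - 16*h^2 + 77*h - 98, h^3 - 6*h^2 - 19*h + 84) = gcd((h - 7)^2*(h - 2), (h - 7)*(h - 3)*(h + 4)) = h - 7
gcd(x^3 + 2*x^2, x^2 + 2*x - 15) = 1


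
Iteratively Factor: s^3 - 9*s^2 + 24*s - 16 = (s - 4)*(s^2 - 5*s + 4) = (s - 4)^2*(s - 1)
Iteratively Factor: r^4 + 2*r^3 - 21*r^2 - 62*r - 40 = (r + 1)*(r^3 + r^2 - 22*r - 40) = (r + 1)*(r + 4)*(r^2 - 3*r - 10) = (r - 5)*(r + 1)*(r + 4)*(r + 2)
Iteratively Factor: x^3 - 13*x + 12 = (x - 3)*(x^2 + 3*x - 4) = (x - 3)*(x - 1)*(x + 4)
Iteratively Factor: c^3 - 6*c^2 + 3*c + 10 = (c + 1)*(c^2 - 7*c + 10) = (c - 2)*(c + 1)*(c - 5)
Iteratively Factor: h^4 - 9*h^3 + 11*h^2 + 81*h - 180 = (h - 5)*(h^3 - 4*h^2 - 9*h + 36) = (h - 5)*(h + 3)*(h^2 - 7*h + 12) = (h - 5)*(h - 4)*(h + 3)*(h - 3)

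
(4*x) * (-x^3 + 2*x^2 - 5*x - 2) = -4*x^4 + 8*x^3 - 20*x^2 - 8*x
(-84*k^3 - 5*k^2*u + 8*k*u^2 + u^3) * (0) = 0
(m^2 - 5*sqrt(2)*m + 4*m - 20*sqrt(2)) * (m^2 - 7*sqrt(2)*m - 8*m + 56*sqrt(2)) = m^4 - 12*sqrt(2)*m^3 - 4*m^3 + 38*m^2 + 48*sqrt(2)*m^2 - 280*m + 384*sqrt(2)*m - 2240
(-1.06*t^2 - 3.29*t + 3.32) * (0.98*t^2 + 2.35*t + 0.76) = -1.0388*t^4 - 5.7152*t^3 - 5.2835*t^2 + 5.3016*t + 2.5232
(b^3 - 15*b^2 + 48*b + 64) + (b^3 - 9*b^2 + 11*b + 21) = 2*b^3 - 24*b^2 + 59*b + 85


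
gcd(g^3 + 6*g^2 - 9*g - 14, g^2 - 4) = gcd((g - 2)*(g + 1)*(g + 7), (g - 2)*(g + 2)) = g - 2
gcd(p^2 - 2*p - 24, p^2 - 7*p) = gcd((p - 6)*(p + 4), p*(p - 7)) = 1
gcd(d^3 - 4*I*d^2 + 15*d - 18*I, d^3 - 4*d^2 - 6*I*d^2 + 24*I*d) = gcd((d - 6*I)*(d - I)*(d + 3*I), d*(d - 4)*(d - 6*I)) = d - 6*I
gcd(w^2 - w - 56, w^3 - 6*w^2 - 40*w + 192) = w - 8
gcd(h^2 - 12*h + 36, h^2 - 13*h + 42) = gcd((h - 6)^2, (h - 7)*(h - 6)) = h - 6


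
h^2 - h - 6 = (h - 3)*(h + 2)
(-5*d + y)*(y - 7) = -5*d*y + 35*d + y^2 - 7*y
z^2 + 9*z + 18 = (z + 3)*(z + 6)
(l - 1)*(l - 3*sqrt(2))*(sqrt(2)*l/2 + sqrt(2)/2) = sqrt(2)*l^3/2 - 3*l^2 - sqrt(2)*l/2 + 3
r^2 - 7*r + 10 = (r - 5)*(r - 2)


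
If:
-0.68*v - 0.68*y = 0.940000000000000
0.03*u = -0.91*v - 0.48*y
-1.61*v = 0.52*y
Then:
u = 12.67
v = 0.66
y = -2.04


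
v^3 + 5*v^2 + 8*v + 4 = (v + 1)*(v + 2)^2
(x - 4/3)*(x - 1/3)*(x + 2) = x^3 + x^2/3 - 26*x/9 + 8/9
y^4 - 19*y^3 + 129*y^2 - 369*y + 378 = (y - 7)*(y - 6)*(y - 3)^2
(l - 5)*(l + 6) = l^2 + l - 30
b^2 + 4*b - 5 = (b - 1)*(b + 5)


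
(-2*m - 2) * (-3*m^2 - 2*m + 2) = 6*m^3 + 10*m^2 - 4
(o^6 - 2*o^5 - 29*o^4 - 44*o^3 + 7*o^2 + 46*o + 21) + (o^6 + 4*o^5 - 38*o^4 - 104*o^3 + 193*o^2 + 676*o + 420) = 2*o^6 + 2*o^5 - 67*o^4 - 148*o^3 + 200*o^2 + 722*o + 441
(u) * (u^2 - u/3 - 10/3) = u^3 - u^2/3 - 10*u/3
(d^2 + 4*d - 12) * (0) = 0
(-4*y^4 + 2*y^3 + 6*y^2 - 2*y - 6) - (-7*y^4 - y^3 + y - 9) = 3*y^4 + 3*y^3 + 6*y^2 - 3*y + 3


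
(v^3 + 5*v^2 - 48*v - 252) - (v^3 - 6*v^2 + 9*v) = 11*v^2 - 57*v - 252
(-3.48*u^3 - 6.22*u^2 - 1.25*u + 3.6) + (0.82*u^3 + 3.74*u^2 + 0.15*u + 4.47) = -2.66*u^3 - 2.48*u^2 - 1.1*u + 8.07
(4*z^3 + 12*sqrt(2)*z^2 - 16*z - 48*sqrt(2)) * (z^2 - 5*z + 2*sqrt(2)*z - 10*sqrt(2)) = 4*z^5 - 20*z^4 + 20*sqrt(2)*z^4 - 100*sqrt(2)*z^3 + 32*z^3 - 160*z^2 - 80*sqrt(2)*z^2 - 192*z + 400*sqrt(2)*z + 960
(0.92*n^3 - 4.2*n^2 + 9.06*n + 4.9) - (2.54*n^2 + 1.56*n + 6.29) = 0.92*n^3 - 6.74*n^2 + 7.5*n - 1.39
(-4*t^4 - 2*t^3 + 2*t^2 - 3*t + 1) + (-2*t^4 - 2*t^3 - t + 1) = -6*t^4 - 4*t^3 + 2*t^2 - 4*t + 2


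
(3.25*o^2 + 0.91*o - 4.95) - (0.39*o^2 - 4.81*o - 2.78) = 2.86*o^2 + 5.72*o - 2.17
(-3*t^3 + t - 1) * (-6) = 18*t^3 - 6*t + 6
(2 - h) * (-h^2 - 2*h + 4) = h^3 - 8*h + 8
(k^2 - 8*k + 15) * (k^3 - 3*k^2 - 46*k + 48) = k^5 - 11*k^4 - 7*k^3 + 371*k^2 - 1074*k + 720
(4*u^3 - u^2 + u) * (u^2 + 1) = 4*u^5 - u^4 + 5*u^3 - u^2 + u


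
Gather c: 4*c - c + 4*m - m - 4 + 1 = 3*c + 3*m - 3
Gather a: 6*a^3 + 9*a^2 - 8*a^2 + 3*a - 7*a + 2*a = 6*a^3 + a^2 - 2*a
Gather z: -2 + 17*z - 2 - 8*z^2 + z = -8*z^2 + 18*z - 4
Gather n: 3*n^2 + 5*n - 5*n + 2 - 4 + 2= 3*n^2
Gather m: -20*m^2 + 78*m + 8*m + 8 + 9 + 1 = -20*m^2 + 86*m + 18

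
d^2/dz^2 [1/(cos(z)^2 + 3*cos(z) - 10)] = (-4*sin(z)^4 + 51*sin(z)^2 - 75*cos(z)/4 - 9*cos(3*z)/4 - 9)/((cos(z) - 2)^3*(cos(z) + 5)^3)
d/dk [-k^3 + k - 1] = 1 - 3*k^2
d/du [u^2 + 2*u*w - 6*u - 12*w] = 2*u + 2*w - 6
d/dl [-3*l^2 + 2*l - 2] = 2 - 6*l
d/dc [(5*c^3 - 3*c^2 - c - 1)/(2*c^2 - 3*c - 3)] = 2*c*(5*c^3 - 15*c^2 - 17*c + 11)/(4*c^4 - 12*c^3 - 3*c^2 + 18*c + 9)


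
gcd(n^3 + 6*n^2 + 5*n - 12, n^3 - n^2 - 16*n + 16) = n^2 + 3*n - 4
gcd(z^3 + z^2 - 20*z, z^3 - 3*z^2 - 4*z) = z^2 - 4*z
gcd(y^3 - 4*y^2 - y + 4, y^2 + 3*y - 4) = y - 1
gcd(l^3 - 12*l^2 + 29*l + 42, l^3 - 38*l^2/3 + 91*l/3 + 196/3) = l - 7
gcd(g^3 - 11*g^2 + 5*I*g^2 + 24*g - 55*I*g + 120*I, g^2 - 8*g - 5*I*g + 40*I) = g - 8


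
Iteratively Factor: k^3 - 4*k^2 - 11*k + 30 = (k - 5)*(k^2 + k - 6) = (k - 5)*(k - 2)*(k + 3)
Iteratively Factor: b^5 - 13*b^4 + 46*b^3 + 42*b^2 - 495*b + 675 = (b - 3)*(b^4 - 10*b^3 + 16*b^2 + 90*b - 225) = (b - 5)*(b - 3)*(b^3 - 5*b^2 - 9*b + 45) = (b - 5)*(b - 3)*(b + 3)*(b^2 - 8*b + 15) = (b - 5)^2*(b - 3)*(b + 3)*(b - 3)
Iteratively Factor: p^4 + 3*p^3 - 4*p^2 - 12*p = (p + 2)*(p^3 + p^2 - 6*p) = (p + 2)*(p + 3)*(p^2 - 2*p) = p*(p + 2)*(p + 3)*(p - 2)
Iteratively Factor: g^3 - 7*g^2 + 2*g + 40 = (g - 5)*(g^2 - 2*g - 8) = (g - 5)*(g - 4)*(g + 2)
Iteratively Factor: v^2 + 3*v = (v + 3)*(v)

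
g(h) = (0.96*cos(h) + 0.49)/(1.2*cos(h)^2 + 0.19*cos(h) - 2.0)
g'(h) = (2.4*sin(h)*cos(h) + 0.19*sin(h))*(0.96*cos(h) + 0.49)/(1.2*cos(h)^2 + 0.19*cos(h) - 2.0)^2 - 0.96*sin(h)/(1.2*cos(h)^2 + 0.19*cos(h) - 2.0)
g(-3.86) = 0.16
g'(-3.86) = 0.55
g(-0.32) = -1.90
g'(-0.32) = -2.40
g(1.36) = -0.36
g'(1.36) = 0.62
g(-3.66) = 0.27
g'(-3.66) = 0.58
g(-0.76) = -0.96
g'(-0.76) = -1.58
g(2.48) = 0.19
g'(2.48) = 0.56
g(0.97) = -0.68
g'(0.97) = 1.10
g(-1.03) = -0.62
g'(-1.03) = -1.00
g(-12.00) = -1.32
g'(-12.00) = 2.12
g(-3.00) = 0.45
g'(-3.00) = -0.27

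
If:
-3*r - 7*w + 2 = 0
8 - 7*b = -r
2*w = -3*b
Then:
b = 52/21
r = 28/3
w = -26/7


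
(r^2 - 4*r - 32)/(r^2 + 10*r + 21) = (r^2 - 4*r - 32)/(r^2 + 10*r + 21)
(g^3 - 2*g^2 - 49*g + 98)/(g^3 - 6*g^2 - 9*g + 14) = (g^2 + 5*g - 14)/(g^2 + g - 2)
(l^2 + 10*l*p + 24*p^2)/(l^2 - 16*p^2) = (-l - 6*p)/(-l + 4*p)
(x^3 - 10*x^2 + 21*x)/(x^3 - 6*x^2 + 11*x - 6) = x*(x - 7)/(x^2 - 3*x + 2)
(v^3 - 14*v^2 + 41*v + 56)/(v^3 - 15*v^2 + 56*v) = (v + 1)/v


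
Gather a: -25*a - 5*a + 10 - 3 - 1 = 6 - 30*a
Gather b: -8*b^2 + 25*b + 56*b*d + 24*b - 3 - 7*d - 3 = -8*b^2 + b*(56*d + 49) - 7*d - 6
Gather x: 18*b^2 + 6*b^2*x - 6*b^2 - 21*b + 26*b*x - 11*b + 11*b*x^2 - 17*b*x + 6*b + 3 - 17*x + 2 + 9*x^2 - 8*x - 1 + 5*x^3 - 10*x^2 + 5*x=12*b^2 - 26*b + 5*x^3 + x^2*(11*b - 1) + x*(6*b^2 + 9*b - 20) + 4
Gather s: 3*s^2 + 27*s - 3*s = 3*s^2 + 24*s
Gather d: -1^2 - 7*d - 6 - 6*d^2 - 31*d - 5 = -6*d^2 - 38*d - 12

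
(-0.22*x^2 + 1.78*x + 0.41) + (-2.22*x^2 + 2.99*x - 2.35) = -2.44*x^2 + 4.77*x - 1.94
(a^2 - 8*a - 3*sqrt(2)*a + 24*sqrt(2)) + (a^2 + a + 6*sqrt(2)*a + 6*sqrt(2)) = 2*a^2 - 7*a + 3*sqrt(2)*a + 30*sqrt(2)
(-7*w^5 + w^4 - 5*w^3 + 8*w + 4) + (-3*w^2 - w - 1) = -7*w^5 + w^4 - 5*w^3 - 3*w^2 + 7*w + 3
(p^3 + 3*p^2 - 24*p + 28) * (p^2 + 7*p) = p^5 + 10*p^4 - 3*p^3 - 140*p^2 + 196*p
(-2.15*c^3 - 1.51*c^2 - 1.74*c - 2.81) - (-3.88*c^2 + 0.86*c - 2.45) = -2.15*c^3 + 2.37*c^2 - 2.6*c - 0.36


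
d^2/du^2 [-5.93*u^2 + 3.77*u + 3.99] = -11.8600000000000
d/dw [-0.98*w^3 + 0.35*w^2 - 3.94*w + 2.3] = -2.94*w^2 + 0.7*w - 3.94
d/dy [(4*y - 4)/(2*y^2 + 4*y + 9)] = 4*(2*y^2 + 4*y - 4*(y - 1)*(y + 1) + 9)/(2*y^2 + 4*y + 9)^2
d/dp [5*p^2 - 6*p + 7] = 10*p - 6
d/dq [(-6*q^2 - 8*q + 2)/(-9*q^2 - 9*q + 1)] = 2*(-9*q^2 + 12*q + 5)/(81*q^4 + 162*q^3 + 63*q^2 - 18*q + 1)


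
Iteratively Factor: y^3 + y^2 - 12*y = (y + 4)*(y^2 - 3*y) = (y - 3)*(y + 4)*(y)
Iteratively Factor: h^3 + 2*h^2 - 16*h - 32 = (h - 4)*(h^2 + 6*h + 8) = (h - 4)*(h + 2)*(h + 4)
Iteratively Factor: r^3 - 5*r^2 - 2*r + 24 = (r + 2)*(r^2 - 7*r + 12) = (r - 3)*(r + 2)*(r - 4)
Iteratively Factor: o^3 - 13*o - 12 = (o - 4)*(o^2 + 4*o + 3) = (o - 4)*(o + 3)*(o + 1)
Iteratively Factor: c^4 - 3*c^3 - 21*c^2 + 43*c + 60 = (c + 1)*(c^3 - 4*c^2 - 17*c + 60) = (c - 3)*(c + 1)*(c^2 - c - 20) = (c - 5)*(c - 3)*(c + 1)*(c + 4)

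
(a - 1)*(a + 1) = a^2 - 1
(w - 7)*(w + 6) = w^2 - w - 42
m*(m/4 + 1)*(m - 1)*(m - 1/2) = m^4/4 + 5*m^3/8 - 11*m^2/8 + m/2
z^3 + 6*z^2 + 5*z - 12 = (z - 1)*(z + 3)*(z + 4)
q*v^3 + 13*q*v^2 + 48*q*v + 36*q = (v + 6)^2*(q*v + q)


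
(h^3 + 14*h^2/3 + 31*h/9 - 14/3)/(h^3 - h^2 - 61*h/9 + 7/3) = (3*h^2 + 7*h - 6)/(3*h^2 - 10*h + 3)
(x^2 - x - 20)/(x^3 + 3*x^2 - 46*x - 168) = (x - 5)/(x^2 - x - 42)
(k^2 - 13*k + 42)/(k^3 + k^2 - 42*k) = (k - 7)/(k*(k + 7))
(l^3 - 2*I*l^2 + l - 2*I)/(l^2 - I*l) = l - I + 2/l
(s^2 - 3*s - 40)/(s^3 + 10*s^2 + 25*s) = (s - 8)/(s*(s + 5))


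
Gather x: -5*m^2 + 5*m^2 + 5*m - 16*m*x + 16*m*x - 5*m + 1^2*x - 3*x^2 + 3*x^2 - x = 0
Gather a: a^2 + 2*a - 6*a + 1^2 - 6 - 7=a^2 - 4*a - 12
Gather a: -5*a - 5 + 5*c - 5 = -5*a + 5*c - 10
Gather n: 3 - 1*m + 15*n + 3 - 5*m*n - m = -2*m + n*(15 - 5*m) + 6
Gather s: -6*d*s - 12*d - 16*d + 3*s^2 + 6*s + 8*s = -28*d + 3*s^2 + s*(14 - 6*d)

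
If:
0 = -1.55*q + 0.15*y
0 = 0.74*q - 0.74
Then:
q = 1.00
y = 10.33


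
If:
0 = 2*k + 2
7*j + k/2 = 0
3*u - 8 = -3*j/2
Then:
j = 1/14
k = -1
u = 221/84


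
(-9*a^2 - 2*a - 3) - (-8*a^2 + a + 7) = -a^2 - 3*a - 10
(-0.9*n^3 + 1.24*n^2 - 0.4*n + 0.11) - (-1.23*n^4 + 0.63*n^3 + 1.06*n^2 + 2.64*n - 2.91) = 1.23*n^4 - 1.53*n^3 + 0.18*n^2 - 3.04*n + 3.02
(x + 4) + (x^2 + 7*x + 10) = x^2 + 8*x + 14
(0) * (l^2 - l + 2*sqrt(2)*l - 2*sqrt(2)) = 0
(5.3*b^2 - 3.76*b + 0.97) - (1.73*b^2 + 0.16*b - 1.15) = 3.57*b^2 - 3.92*b + 2.12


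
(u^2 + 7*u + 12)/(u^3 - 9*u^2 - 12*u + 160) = (u + 3)/(u^2 - 13*u + 40)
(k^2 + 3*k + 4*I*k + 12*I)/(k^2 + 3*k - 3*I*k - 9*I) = (k + 4*I)/(k - 3*I)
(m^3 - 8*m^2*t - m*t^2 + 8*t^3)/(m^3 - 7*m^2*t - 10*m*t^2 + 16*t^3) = (m + t)/(m + 2*t)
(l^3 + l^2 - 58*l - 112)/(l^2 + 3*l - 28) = (l^2 - 6*l - 16)/(l - 4)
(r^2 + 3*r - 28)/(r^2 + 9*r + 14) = (r - 4)/(r + 2)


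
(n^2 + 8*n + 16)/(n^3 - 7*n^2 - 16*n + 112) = (n + 4)/(n^2 - 11*n + 28)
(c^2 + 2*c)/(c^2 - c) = (c + 2)/(c - 1)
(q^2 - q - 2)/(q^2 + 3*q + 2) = (q - 2)/(q + 2)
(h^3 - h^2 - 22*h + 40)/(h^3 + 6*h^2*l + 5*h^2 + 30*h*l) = (h^2 - 6*h + 8)/(h*(h + 6*l))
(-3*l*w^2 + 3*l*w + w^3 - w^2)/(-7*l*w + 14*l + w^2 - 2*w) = w*(3*l*w - 3*l - w^2 + w)/(7*l*w - 14*l - w^2 + 2*w)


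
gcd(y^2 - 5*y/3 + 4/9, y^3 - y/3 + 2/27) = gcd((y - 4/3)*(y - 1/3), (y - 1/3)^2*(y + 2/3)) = y - 1/3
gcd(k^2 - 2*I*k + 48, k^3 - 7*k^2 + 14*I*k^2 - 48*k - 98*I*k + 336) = k + 6*I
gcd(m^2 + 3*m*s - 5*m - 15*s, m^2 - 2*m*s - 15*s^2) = m + 3*s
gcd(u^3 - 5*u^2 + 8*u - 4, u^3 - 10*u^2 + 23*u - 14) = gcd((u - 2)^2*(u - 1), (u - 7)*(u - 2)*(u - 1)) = u^2 - 3*u + 2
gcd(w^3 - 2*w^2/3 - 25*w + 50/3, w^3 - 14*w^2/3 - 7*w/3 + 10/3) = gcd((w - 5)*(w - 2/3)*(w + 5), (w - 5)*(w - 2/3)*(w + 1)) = w^2 - 17*w/3 + 10/3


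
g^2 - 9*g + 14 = (g - 7)*(g - 2)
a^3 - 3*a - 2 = (a - 2)*(a + 1)^2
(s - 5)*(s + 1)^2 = s^3 - 3*s^2 - 9*s - 5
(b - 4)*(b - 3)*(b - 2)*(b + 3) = b^4 - 6*b^3 - b^2 + 54*b - 72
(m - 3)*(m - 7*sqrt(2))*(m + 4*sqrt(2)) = m^3 - 3*sqrt(2)*m^2 - 3*m^2 - 56*m + 9*sqrt(2)*m + 168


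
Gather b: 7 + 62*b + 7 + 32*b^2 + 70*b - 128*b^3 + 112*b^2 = -128*b^3 + 144*b^2 + 132*b + 14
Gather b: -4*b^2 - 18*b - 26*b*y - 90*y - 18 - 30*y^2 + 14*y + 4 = -4*b^2 + b*(-26*y - 18) - 30*y^2 - 76*y - 14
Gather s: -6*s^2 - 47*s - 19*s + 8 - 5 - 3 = -6*s^2 - 66*s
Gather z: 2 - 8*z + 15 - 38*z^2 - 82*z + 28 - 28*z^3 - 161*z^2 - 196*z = -28*z^3 - 199*z^2 - 286*z + 45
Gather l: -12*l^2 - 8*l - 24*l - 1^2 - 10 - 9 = -12*l^2 - 32*l - 20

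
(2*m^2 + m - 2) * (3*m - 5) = 6*m^3 - 7*m^2 - 11*m + 10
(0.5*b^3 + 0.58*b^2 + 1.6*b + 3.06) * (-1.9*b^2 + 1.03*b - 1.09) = -0.95*b^5 - 0.587*b^4 - 2.9876*b^3 - 4.7982*b^2 + 1.4078*b - 3.3354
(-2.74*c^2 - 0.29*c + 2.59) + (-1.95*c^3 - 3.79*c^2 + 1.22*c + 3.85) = -1.95*c^3 - 6.53*c^2 + 0.93*c + 6.44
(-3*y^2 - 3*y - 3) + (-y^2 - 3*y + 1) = -4*y^2 - 6*y - 2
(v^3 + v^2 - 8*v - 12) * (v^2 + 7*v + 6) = v^5 + 8*v^4 + 5*v^3 - 62*v^2 - 132*v - 72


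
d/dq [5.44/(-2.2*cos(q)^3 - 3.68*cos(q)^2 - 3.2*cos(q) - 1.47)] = (35.904*sin(q)^2 - 40.0384*cos(q) - 53.312)*sin(q)/(2.2*cos(q)^3 + 3.68*cos(q)^2 + 3.2*cos(q) + 1.47)^2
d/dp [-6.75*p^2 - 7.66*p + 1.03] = -13.5*p - 7.66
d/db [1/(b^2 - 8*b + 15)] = 2*(4 - b)/(b^2 - 8*b + 15)^2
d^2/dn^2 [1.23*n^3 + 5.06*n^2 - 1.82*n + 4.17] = 7.38*n + 10.12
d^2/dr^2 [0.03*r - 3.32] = 0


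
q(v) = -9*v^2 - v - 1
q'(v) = -18*v - 1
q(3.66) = -125.22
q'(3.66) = -66.88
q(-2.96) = -76.89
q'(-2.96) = 52.28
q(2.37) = -53.92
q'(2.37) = -43.66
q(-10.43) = -969.63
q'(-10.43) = 186.74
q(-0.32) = -1.60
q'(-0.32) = 4.76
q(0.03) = -1.04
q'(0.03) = -1.54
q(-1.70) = -25.31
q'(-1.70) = 29.60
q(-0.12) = -1.01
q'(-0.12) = 1.16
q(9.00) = -739.00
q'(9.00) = -163.00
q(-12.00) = -1285.00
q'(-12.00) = 215.00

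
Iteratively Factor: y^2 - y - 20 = (y - 5)*(y + 4)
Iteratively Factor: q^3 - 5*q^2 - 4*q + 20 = (q - 2)*(q^2 - 3*q - 10) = (q - 5)*(q - 2)*(q + 2)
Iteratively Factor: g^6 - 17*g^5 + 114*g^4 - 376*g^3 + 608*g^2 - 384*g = (g)*(g^5 - 17*g^4 + 114*g^3 - 376*g^2 + 608*g - 384) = g*(g - 4)*(g^4 - 13*g^3 + 62*g^2 - 128*g + 96) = g*(g - 4)*(g - 2)*(g^3 - 11*g^2 + 40*g - 48) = g*(g - 4)*(g - 3)*(g - 2)*(g^2 - 8*g + 16) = g*(g - 4)^2*(g - 3)*(g - 2)*(g - 4)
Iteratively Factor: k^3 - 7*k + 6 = (k + 3)*(k^2 - 3*k + 2) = (k - 1)*(k + 3)*(k - 2)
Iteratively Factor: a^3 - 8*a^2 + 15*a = (a - 5)*(a^2 - 3*a) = (a - 5)*(a - 3)*(a)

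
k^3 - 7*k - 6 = (k - 3)*(k + 1)*(k + 2)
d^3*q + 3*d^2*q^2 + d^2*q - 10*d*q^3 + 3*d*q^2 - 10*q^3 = (d - 2*q)*(d + 5*q)*(d*q + q)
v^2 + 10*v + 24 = (v + 4)*(v + 6)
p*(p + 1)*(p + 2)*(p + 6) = p^4 + 9*p^3 + 20*p^2 + 12*p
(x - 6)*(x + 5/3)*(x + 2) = x^3 - 7*x^2/3 - 56*x/3 - 20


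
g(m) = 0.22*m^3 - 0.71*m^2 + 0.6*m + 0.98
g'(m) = 0.66*m^2 - 1.42*m + 0.6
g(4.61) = 10.21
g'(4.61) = 8.08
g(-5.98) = -75.04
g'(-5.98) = 32.69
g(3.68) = 4.54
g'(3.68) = 4.31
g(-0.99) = -0.52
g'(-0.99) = 2.65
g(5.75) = 22.78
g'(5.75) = 14.26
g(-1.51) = -2.30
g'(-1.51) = 4.25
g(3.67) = 4.49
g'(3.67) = 4.28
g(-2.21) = -6.19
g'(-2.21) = 6.96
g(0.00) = 0.98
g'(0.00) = 0.60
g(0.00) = 0.98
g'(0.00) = 0.60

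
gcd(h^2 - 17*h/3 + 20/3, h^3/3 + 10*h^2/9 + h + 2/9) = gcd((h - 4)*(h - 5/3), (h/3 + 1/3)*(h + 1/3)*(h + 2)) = 1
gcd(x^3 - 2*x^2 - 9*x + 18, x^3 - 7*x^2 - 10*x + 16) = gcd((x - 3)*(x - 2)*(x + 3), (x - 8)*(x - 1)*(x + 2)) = 1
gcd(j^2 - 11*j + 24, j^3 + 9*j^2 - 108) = j - 3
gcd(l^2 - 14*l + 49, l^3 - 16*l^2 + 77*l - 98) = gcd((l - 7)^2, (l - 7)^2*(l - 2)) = l^2 - 14*l + 49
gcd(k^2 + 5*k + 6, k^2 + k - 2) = k + 2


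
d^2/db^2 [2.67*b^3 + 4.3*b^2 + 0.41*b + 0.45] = 16.02*b + 8.6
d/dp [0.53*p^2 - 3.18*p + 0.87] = 1.06*p - 3.18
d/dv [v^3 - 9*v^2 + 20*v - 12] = 3*v^2 - 18*v + 20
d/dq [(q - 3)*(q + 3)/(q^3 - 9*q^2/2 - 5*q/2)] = 2*(-2*q^4 + 49*q^2 - 162*q - 45)/(q^2*(4*q^4 - 36*q^3 + 61*q^2 + 90*q + 25))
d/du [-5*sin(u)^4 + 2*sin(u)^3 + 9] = 2*(3 - 10*sin(u))*sin(u)^2*cos(u)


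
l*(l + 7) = l^2 + 7*l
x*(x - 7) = x^2 - 7*x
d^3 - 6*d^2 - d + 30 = (d - 5)*(d - 3)*(d + 2)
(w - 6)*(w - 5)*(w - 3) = w^3 - 14*w^2 + 63*w - 90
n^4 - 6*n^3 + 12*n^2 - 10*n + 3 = (n - 3)*(n - 1)^3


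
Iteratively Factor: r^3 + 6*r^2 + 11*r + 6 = (r + 3)*(r^2 + 3*r + 2) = (r + 2)*(r + 3)*(r + 1)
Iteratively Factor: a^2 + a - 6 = (a + 3)*(a - 2)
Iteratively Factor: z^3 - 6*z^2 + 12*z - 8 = (z - 2)*(z^2 - 4*z + 4) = (z - 2)^2*(z - 2)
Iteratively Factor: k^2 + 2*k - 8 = (k - 2)*(k + 4)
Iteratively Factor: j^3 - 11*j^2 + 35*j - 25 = (j - 5)*(j^2 - 6*j + 5) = (j - 5)*(j - 1)*(j - 5)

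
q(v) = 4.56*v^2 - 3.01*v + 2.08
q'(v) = 9.12*v - 3.01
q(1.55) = 8.37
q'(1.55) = 11.13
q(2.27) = 18.74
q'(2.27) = 17.69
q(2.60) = 25.08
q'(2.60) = 20.70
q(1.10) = 4.29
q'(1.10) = 7.02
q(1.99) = 14.15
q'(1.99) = 15.14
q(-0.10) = 2.43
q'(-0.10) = -3.92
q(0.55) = 1.80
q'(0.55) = 2.01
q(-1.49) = 16.69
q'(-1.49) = -16.60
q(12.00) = 622.60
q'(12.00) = 106.43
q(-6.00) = 184.30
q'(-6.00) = -57.73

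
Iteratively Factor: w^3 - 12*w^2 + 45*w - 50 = (w - 5)*(w^2 - 7*w + 10) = (w - 5)^2*(w - 2)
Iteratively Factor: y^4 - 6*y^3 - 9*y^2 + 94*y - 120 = (y + 4)*(y^3 - 10*y^2 + 31*y - 30) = (y - 3)*(y + 4)*(y^2 - 7*y + 10) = (y - 5)*(y - 3)*(y + 4)*(y - 2)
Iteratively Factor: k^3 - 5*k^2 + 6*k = (k)*(k^2 - 5*k + 6) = k*(k - 3)*(k - 2)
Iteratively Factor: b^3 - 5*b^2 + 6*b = (b - 3)*(b^2 - 2*b) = (b - 3)*(b - 2)*(b)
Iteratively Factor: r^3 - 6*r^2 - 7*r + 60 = (r - 4)*(r^2 - 2*r - 15) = (r - 4)*(r + 3)*(r - 5)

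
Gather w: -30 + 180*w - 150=180*w - 180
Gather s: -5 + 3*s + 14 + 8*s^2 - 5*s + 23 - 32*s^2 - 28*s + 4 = -24*s^2 - 30*s + 36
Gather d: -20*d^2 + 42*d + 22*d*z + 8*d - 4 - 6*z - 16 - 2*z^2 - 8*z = -20*d^2 + d*(22*z + 50) - 2*z^2 - 14*z - 20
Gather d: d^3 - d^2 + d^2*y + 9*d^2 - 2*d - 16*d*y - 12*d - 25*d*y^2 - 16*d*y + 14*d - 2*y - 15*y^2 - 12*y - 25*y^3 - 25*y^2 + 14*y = d^3 + d^2*(y + 8) + d*(-25*y^2 - 32*y) - 25*y^3 - 40*y^2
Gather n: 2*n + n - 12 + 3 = 3*n - 9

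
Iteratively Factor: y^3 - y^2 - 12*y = (y - 4)*(y^2 + 3*y) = y*(y - 4)*(y + 3)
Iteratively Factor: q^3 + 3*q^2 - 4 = (q + 2)*(q^2 + q - 2) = (q + 2)^2*(q - 1)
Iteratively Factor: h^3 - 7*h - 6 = (h - 3)*(h^2 + 3*h + 2) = (h - 3)*(h + 2)*(h + 1)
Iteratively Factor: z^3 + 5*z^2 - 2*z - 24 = (z - 2)*(z^2 + 7*z + 12) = (z - 2)*(z + 3)*(z + 4)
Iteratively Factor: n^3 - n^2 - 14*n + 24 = (n + 4)*(n^2 - 5*n + 6) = (n - 2)*(n + 4)*(n - 3)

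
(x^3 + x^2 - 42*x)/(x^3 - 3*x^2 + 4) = x*(x^2 + x - 42)/(x^3 - 3*x^2 + 4)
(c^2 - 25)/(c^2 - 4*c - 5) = (c + 5)/(c + 1)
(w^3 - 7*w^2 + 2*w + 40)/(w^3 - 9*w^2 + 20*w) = (w + 2)/w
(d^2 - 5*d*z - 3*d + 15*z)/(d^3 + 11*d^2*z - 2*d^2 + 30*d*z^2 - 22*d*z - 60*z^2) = (d^2 - 5*d*z - 3*d + 15*z)/(d^3 + 11*d^2*z - 2*d^2 + 30*d*z^2 - 22*d*z - 60*z^2)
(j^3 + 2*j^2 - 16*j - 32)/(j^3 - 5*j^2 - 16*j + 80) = (j + 2)/(j - 5)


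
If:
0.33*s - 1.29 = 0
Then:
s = 3.91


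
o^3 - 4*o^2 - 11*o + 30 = (o - 5)*(o - 2)*(o + 3)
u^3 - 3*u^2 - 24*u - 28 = (u - 7)*(u + 2)^2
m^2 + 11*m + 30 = (m + 5)*(m + 6)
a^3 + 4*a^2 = a^2*(a + 4)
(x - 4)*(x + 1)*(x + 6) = x^3 + 3*x^2 - 22*x - 24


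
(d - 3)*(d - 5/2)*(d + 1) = d^3 - 9*d^2/2 + 2*d + 15/2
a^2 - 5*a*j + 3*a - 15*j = (a + 3)*(a - 5*j)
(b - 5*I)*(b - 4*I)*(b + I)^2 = b^4 - 7*I*b^3 - 3*b^2 - 31*I*b + 20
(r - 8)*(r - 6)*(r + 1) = r^3 - 13*r^2 + 34*r + 48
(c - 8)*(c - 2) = c^2 - 10*c + 16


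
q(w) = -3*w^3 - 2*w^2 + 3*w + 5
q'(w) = -9*w^2 - 4*w + 3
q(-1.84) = 11.40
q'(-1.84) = -20.11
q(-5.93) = 542.46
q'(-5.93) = -289.76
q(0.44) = 5.68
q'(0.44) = -0.50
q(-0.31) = 3.97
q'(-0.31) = 3.38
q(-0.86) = 2.85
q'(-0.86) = -0.22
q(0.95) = 3.47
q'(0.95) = -8.92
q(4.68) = -332.27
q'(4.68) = -212.84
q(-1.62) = 7.65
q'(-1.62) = -14.14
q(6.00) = -697.00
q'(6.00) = -345.00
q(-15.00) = 9635.00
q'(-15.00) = -1962.00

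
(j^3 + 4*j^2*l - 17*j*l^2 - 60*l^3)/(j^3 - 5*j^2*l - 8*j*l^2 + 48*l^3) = (j + 5*l)/(j - 4*l)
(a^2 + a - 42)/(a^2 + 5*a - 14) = (a - 6)/(a - 2)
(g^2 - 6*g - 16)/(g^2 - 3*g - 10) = (g - 8)/(g - 5)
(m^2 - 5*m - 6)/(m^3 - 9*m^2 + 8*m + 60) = (m + 1)/(m^2 - 3*m - 10)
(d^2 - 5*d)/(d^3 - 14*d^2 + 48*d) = (d - 5)/(d^2 - 14*d + 48)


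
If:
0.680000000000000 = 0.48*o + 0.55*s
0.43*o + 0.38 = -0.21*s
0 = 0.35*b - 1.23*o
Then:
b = -9.11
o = -2.59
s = 3.50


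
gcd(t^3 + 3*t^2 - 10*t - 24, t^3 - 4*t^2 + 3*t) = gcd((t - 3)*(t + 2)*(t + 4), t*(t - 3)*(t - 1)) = t - 3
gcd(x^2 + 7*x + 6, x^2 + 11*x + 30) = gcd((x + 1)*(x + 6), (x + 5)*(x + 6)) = x + 6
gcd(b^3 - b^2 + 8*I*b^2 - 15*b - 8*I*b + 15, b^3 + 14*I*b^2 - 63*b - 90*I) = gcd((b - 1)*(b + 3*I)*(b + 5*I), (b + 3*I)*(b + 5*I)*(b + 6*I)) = b^2 + 8*I*b - 15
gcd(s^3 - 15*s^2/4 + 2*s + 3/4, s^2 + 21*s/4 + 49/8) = 1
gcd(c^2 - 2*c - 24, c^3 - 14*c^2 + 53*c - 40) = 1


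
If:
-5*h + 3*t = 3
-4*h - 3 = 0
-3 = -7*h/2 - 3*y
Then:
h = -3/4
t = -1/4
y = 15/8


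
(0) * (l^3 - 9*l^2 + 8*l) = 0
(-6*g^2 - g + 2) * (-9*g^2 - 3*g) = 54*g^4 + 27*g^3 - 15*g^2 - 6*g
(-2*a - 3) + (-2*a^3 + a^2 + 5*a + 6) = -2*a^3 + a^2 + 3*a + 3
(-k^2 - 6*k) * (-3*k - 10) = 3*k^3 + 28*k^2 + 60*k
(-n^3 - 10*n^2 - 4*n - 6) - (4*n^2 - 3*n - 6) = -n^3 - 14*n^2 - n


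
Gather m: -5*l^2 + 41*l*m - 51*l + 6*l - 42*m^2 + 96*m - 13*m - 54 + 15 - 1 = -5*l^2 - 45*l - 42*m^2 + m*(41*l + 83) - 40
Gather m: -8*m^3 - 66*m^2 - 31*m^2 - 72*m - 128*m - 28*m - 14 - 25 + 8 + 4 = -8*m^3 - 97*m^2 - 228*m - 27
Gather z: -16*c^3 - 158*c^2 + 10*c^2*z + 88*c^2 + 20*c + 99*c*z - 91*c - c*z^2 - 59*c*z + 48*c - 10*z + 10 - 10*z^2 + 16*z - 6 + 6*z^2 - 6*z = -16*c^3 - 70*c^2 - 23*c + z^2*(-c - 4) + z*(10*c^2 + 40*c) + 4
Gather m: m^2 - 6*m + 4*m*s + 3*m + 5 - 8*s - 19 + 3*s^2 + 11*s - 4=m^2 + m*(4*s - 3) + 3*s^2 + 3*s - 18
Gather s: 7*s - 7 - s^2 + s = -s^2 + 8*s - 7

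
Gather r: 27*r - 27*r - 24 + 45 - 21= 0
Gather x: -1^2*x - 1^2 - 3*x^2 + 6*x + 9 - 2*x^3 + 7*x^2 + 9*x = -2*x^3 + 4*x^2 + 14*x + 8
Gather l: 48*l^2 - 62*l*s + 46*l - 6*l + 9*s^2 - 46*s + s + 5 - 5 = 48*l^2 + l*(40 - 62*s) + 9*s^2 - 45*s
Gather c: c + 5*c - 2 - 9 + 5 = 6*c - 6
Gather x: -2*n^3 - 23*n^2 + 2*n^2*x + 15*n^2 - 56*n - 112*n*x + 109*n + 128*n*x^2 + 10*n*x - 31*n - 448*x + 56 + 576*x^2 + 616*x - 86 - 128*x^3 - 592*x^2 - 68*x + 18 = -2*n^3 - 8*n^2 + 22*n - 128*x^3 + x^2*(128*n - 16) + x*(2*n^2 - 102*n + 100) - 12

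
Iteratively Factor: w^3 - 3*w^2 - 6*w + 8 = (w + 2)*(w^2 - 5*w + 4) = (w - 1)*(w + 2)*(w - 4)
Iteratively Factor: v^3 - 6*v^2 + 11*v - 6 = (v - 3)*(v^2 - 3*v + 2) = (v - 3)*(v - 2)*(v - 1)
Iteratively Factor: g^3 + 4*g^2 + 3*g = (g)*(g^2 + 4*g + 3) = g*(g + 1)*(g + 3)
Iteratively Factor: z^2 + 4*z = (z + 4)*(z)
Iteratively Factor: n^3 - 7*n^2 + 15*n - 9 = (n - 1)*(n^2 - 6*n + 9) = (n - 3)*(n - 1)*(n - 3)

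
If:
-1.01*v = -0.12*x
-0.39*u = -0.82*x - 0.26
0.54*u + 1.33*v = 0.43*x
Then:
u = -0.21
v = -0.05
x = -0.42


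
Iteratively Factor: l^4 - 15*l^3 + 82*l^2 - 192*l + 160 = (l - 4)*(l^3 - 11*l^2 + 38*l - 40) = (l - 4)^2*(l^2 - 7*l + 10) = (l - 5)*(l - 4)^2*(l - 2)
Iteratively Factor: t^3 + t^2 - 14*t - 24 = (t + 3)*(t^2 - 2*t - 8) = (t - 4)*(t + 3)*(t + 2)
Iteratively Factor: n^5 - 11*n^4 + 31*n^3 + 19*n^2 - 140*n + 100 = (n + 2)*(n^4 - 13*n^3 + 57*n^2 - 95*n + 50) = (n - 2)*(n + 2)*(n^3 - 11*n^2 + 35*n - 25) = (n - 2)*(n - 1)*(n + 2)*(n^2 - 10*n + 25) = (n - 5)*(n - 2)*(n - 1)*(n + 2)*(n - 5)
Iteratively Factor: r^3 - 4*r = (r + 2)*(r^2 - 2*r) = (r - 2)*(r + 2)*(r)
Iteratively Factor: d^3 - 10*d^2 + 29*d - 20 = (d - 4)*(d^2 - 6*d + 5) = (d - 5)*(d - 4)*(d - 1)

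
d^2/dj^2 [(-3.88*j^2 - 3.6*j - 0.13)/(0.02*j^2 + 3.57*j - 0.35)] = (0.551184*j^3 - 0.163272000000021*j^2 - 0.206891999999996*j - 13.262494)/(8.0e-6*j^6 + 0.004284*j^5 + 0.764274*j^4 + 45.349353*j^3 - 13.374795*j^2 + 1.311975*j - 0.042875)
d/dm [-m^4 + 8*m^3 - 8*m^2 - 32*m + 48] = -4*m^3 + 24*m^2 - 16*m - 32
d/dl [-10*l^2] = -20*l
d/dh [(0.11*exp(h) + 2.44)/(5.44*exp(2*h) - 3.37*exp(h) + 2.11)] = (-0.5984*exp(2*h) - 26.5472*exp(h) + 8.4549)*exp(h)/(29.5936*exp(4*h) - 36.6656*exp(3*h) + 34.3137*exp(2*h) - 14.2214*exp(h) + 4.4521)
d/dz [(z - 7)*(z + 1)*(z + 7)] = 3*z^2 + 2*z - 49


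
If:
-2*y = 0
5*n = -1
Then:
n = -1/5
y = 0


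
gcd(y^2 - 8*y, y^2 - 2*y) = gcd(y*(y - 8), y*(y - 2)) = y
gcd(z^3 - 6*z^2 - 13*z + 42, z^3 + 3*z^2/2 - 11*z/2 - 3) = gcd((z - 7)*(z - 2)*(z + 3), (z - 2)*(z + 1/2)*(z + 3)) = z^2 + z - 6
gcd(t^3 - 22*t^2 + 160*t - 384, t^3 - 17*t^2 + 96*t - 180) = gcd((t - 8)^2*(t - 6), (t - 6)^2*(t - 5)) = t - 6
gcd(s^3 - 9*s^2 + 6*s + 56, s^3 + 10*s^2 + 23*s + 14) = s + 2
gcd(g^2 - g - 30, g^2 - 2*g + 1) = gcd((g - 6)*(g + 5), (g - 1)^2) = 1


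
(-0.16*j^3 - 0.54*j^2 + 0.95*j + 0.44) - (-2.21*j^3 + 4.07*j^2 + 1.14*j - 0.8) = 2.05*j^3 - 4.61*j^2 - 0.19*j + 1.24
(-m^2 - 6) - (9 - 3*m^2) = 2*m^2 - 15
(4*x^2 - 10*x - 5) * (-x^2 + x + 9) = -4*x^4 + 14*x^3 + 31*x^2 - 95*x - 45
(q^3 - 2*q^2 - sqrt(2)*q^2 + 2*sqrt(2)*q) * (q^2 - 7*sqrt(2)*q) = q^5 - 8*sqrt(2)*q^4 - 2*q^4 + 14*q^3 + 16*sqrt(2)*q^3 - 28*q^2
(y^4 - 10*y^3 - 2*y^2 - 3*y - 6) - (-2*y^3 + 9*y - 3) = y^4 - 8*y^3 - 2*y^2 - 12*y - 3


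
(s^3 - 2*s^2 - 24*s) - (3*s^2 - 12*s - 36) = s^3 - 5*s^2 - 12*s + 36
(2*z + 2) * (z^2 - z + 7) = 2*z^3 + 12*z + 14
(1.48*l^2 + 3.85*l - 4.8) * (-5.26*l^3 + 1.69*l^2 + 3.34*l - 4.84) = -7.7848*l^5 - 17.7498*l^4 + 36.6977*l^3 - 2.4162*l^2 - 34.666*l + 23.232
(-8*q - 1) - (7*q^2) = -7*q^2 - 8*q - 1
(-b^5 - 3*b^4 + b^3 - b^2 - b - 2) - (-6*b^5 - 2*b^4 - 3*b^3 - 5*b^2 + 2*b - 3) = 5*b^5 - b^4 + 4*b^3 + 4*b^2 - 3*b + 1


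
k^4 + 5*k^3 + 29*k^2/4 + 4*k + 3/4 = (k + 1/2)^2*(k + 1)*(k + 3)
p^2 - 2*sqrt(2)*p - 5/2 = (p - 5*sqrt(2)/2)*(p + sqrt(2)/2)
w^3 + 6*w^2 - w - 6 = (w - 1)*(w + 1)*(w + 6)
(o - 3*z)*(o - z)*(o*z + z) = o^3*z - 4*o^2*z^2 + o^2*z + 3*o*z^3 - 4*o*z^2 + 3*z^3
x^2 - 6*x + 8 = (x - 4)*(x - 2)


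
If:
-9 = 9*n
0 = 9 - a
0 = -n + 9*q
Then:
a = 9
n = -1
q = -1/9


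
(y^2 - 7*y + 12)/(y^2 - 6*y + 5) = (y^2 - 7*y + 12)/(y^2 - 6*y + 5)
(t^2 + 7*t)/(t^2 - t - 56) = t/(t - 8)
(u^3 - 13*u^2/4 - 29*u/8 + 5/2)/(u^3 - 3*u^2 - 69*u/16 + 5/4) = 2*(2*u - 1)/(4*u - 1)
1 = 1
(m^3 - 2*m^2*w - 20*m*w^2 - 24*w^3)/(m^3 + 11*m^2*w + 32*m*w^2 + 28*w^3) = (m - 6*w)/(m + 7*w)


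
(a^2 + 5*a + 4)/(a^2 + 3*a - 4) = (a + 1)/(a - 1)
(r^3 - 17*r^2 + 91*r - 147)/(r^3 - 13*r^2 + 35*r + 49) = (r - 3)/(r + 1)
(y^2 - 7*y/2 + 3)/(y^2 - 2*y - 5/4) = 2*(-2*y^2 + 7*y - 6)/(-4*y^2 + 8*y + 5)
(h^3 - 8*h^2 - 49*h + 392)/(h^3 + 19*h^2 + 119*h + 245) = (h^2 - 15*h + 56)/(h^2 + 12*h + 35)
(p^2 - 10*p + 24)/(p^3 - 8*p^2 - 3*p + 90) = (p - 4)/(p^2 - 2*p - 15)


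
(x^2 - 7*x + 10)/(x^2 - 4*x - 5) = (x - 2)/(x + 1)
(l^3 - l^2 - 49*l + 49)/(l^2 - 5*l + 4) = (l^2 - 49)/(l - 4)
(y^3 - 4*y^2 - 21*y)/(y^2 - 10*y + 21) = y*(y + 3)/(y - 3)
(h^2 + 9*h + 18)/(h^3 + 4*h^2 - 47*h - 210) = (h + 3)/(h^2 - 2*h - 35)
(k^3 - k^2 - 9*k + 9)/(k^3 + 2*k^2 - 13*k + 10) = (k^2 - 9)/(k^2 + 3*k - 10)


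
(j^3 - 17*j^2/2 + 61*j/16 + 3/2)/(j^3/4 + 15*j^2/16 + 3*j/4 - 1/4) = (16*j^3 - 136*j^2 + 61*j + 24)/(4*j^3 + 15*j^2 + 12*j - 4)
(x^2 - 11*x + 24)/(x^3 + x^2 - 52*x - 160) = (x - 3)/(x^2 + 9*x + 20)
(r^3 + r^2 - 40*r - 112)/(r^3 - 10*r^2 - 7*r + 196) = (r + 4)/(r - 7)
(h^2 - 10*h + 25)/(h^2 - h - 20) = (h - 5)/(h + 4)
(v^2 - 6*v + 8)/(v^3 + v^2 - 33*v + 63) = (v^2 - 6*v + 8)/(v^3 + v^2 - 33*v + 63)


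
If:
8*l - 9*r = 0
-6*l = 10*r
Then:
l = 0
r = 0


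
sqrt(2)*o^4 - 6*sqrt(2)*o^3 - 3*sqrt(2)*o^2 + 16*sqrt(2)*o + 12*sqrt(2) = (o - 6)*(o - 2)*(o + 1)*(sqrt(2)*o + sqrt(2))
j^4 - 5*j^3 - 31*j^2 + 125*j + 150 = (j - 6)*(j - 5)*(j + 1)*(j + 5)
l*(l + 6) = l^2 + 6*l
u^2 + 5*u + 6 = (u + 2)*(u + 3)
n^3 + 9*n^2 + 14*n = n*(n + 2)*(n + 7)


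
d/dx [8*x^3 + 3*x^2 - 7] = 6*x*(4*x + 1)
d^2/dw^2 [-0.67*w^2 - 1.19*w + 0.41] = -1.34000000000000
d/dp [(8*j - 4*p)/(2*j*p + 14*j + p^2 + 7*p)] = 4*(-2*j*p - 14*j - p^2 - 7*p - (2*j - p)*(2*j + 2*p + 7))/(2*j*p + 14*j + p^2 + 7*p)^2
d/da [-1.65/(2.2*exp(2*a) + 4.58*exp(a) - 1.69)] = (7.26*exp(a) + 7.557)*exp(a)/(2.2*exp(2*a) + 4.58*exp(a) - 1.69)^2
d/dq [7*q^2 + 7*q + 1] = 14*q + 7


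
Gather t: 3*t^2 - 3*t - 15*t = 3*t^2 - 18*t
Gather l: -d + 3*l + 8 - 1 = -d + 3*l + 7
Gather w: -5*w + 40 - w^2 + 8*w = -w^2 + 3*w + 40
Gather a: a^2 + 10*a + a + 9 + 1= a^2 + 11*a + 10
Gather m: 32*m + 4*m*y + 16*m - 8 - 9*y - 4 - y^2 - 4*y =m*(4*y + 48) - y^2 - 13*y - 12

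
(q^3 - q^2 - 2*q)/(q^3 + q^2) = (q - 2)/q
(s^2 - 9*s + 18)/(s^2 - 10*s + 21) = (s - 6)/(s - 7)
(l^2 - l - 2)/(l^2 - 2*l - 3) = (l - 2)/(l - 3)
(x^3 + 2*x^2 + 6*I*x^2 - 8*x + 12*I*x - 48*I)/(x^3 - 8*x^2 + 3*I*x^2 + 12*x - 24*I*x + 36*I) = (x^2 + x*(4 + 6*I) + 24*I)/(x^2 + x*(-6 + 3*I) - 18*I)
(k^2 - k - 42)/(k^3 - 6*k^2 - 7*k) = (k + 6)/(k*(k + 1))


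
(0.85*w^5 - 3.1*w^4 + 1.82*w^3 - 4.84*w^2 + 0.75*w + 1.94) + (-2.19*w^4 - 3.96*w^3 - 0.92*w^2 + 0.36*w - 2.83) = 0.85*w^5 - 5.29*w^4 - 2.14*w^3 - 5.76*w^2 + 1.11*w - 0.89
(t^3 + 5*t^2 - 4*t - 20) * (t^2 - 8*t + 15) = t^5 - 3*t^4 - 29*t^3 + 87*t^2 + 100*t - 300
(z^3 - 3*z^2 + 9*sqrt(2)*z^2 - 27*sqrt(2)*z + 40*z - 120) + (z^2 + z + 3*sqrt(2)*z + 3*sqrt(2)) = z^3 - 2*z^2 + 9*sqrt(2)*z^2 - 24*sqrt(2)*z + 41*z - 120 + 3*sqrt(2)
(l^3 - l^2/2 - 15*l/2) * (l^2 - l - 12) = l^5 - 3*l^4/2 - 19*l^3 + 27*l^2/2 + 90*l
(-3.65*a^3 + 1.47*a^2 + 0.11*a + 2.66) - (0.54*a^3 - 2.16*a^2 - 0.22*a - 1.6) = -4.19*a^3 + 3.63*a^2 + 0.33*a + 4.26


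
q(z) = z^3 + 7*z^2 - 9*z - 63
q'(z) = 3*z^2 + 14*z - 9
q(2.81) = -10.83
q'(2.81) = 54.03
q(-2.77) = -5.61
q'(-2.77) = -24.76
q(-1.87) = -28.23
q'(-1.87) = -24.69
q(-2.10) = -22.49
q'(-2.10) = -25.17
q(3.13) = 8.07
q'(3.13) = 64.21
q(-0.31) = -59.57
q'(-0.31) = -13.05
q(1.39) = -59.30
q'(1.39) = 16.26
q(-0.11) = -61.93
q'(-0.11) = -10.50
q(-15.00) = -1728.00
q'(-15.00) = 456.00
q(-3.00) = 0.00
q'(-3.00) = -24.00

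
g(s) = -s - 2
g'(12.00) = -1.00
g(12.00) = -14.00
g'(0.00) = -1.00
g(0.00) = -2.00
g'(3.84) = -1.00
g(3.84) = -5.84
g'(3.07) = -1.00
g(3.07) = -5.07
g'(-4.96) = -1.00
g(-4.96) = 2.96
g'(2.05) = -1.00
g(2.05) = -4.05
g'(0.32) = -1.00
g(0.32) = -2.32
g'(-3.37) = -1.00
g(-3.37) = 1.37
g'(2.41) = -1.00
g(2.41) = -4.41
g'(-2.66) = -1.00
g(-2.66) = 0.66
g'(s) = -1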